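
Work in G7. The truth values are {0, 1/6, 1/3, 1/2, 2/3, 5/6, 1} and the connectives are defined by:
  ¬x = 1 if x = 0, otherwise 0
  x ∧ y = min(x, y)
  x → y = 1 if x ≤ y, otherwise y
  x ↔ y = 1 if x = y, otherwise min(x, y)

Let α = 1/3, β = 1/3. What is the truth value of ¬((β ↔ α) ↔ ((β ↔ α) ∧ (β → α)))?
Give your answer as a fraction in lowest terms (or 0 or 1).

0

β ↔ α = 1/3 ↔ 1/3 = 1
β ↔ α = 1/3 ↔ 1/3 = 1
β → α = 1/3 → 1/3 = 1
(β ↔ α) ∧ (β → α) = 1 ∧ 1 = 1
(β ↔ α) ↔ ((β ↔ α) ∧ (β → α)) = 1 ↔ 1 = 1
¬((β ↔ α) ↔ ((β ↔ α) ∧ (β → α))) = ¬1 = 0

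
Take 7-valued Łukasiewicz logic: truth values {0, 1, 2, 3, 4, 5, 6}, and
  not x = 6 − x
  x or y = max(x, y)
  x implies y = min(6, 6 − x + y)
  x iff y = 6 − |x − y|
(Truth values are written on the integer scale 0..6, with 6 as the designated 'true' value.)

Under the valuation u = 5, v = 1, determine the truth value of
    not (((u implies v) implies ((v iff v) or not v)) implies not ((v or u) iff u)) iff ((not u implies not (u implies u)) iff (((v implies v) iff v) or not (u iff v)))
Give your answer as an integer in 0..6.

5

u implies v = 5 implies 1 = 2
v iff v = 1 iff 1 = 6
not v = not 1 = 5
(v iff v) or not v = 6 or 5 = 6
(u implies v) implies ((v iff v) or not v) = 2 implies 6 = 6
v or u = 1 or 5 = 5
(v or u) iff u = 5 iff 5 = 6
not ((v or u) iff u) = not 6 = 0
((u implies v) implies ((v iff v) or not v)) implies not ((v or u) iff u) = 6 implies 0 = 0
not (((u implies v) implies ((v iff v) or not v)) implies not ((v or u) iff u)) = not 0 = 6
not u = not 5 = 1
u implies u = 5 implies 5 = 6
not (u implies u) = not 6 = 0
not u implies not (u implies u) = 1 implies 0 = 5
v implies v = 1 implies 1 = 6
(v implies v) iff v = 6 iff 1 = 1
u iff v = 5 iff 1 = 2
not (u iff v) = not 2 = 4
((v implies v) iff v) or not (u iff v) = 1 or 4 = 4
(not u implies not (u implies u)) iff (((v implies v) iff v) or not (u iff v)) = 5 iff 4 = 5
not (((u implies v) implies ((v iff v) or not v)) implies not ((v or u) iff u)) iff ((not u implies not (u implies u)) iff (((v implies v) iff v) or not (u iff v))) = 6 iff 5 = 5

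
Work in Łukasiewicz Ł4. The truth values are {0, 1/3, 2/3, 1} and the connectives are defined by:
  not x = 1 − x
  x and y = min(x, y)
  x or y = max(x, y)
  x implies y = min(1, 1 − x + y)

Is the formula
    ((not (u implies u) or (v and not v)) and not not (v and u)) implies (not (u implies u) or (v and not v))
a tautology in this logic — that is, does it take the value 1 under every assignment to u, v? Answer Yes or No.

Yes

u = 0, v = 0 ↦ 1
u = 0, v = 1/3 ↦ 1
u = 0, v = 2/3 ↦ 1
u = 0, v = 1 ↦ 1
u = 1/3, v = 0 ↦ 1
u = 1/3, v = 1/3 ↦ 1
u = 1/3, v = 2/3 ↦ 1
u = 1/3, v = 1 ↦ 1
u = 2/3, v = 0 ↦ 1
u = 2/3, v = 1/3 ↦ 1
u = 2/3, v = 2/3 ↦ 1
u = 2/3, v = 1 ↦ 1
u = 1, v = 0 ↦ 1
u = 1, v = 1/3 ↦ 1
u = 1, v = 2/3 ↦ 1
u = 1, v = 1 ↦ 1
Every assignment gives a value ≥ 1.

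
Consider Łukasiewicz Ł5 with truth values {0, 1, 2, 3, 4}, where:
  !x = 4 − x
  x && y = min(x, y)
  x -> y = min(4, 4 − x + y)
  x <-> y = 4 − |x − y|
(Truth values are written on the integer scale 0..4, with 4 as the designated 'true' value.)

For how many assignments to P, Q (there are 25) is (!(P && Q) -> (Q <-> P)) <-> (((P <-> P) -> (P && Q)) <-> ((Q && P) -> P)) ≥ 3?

10

value 4: 3 assignments (counts)
value 3: 7 assignments (counts)
value 2: 9 assignments
value 1: 5 assignments
value 0: 1 assignment
So 10 of the 25 assignments meet the threshold.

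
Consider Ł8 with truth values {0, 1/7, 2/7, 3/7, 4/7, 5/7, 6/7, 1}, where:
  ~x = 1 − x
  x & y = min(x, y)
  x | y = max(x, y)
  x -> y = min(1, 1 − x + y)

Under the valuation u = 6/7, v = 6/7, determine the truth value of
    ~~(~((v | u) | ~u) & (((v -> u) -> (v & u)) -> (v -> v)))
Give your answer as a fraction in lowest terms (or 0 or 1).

1/7

v | u = 6/7 | 6/7 = 6/7
~u = ~6/7 = 1/7
(v | u) | ~u = 6/7 | 1/7 = 6/7
~((v | u) | ~u) = ~6/7 = 1/7
v -> u = 6/7 -> 6/7 = 1
v & u = 6/7 & 6/7 = 6/7
(v -> u) -> (v & u) = 1 -> 6/7 = 6/7
v -> v = 6/7 -> 6/7 = 1
((v -> u) -> (v & u)) -> (v -> v) = 6/7 -> 1 = 1
~((v | u) | ~u) & (((v -> u) -> (v & u)) -> (v -> v)) = 1/7 & 1 = 1/7
~(~((v | u) | ~u) & (((v -> u) -> (v & u)) -> (v -> v))) = ~1/7 = 6/7
~~(~((v | u) | ~u) & (((v -> u) -> (v & u)) -> (v -> v))) = ~6/7 = 1/7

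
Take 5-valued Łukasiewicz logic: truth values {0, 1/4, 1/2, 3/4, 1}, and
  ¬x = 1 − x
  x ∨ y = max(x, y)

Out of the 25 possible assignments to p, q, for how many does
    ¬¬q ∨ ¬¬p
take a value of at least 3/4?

16

value 1: 9 assignments (counts)
value 3/4: 7 assignments (counts)
value 1/2: 5 assignments
value 1/4: 3 assignments
value 0: 1 assignment
So 16 of the 25 assignments meet the threshold.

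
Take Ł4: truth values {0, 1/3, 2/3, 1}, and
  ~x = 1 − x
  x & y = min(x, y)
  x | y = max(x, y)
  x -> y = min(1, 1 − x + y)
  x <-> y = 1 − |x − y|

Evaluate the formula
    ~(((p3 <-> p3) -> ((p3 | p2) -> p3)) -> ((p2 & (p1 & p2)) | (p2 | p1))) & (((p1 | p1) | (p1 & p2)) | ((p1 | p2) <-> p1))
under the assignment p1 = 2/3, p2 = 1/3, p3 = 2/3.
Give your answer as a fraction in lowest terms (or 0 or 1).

1/3

p3 <-> p3 = 2/3 <-> 2/3 = 1
p3 | p2 = 2/3 | 1/3 = 2/3
(p3 | p2) -> p3 = 2/3 -> 2/3 = 1
(p3 <-> p3) -> ((p3 | p2) -> p3) = 1 -> 1 = 1
p1 & p2 = 2/3 & 1/3 = 1/3
p2 & (p1 & p2) = 1/3 & 1/3 = 1/3
p2 | p1 = 1/3 | 2/3 = 2/3
(p2 & (p1 & p2)) | (p2 | p1) = 1/3 | 2/3 = 2/3
((p3 <-> p3) -> ((p3 | p2) -> p3)) -> ((p2 & (p1 & p2)) | (p2 | p1)) = 1 -> 2/3 = 2/3
~(((p3 <-> p3) -> ((p3 | p2) -> p3)) -> ((p2 & (p1 & p2)) | (p2 | p1))) = ~2/3 = 1/3
p1 | p1 = 2/3 | 2/3 = 2/3
p1 & p2 = 2/3 & 1/3 = 1/3
(p1 | p1) | (p1 & p2) = 2/3 | 1/3 = 2/3
p1 | p2 = 2/3 | 1/3 = 2/3
(p1 | p2) <-> p1 = 2/3 <-> 2/3 = 1
((p1 | p1) | (p1 & p2)) | ((p1 | p2) <-> p1) = 2/3 | 1 = 1
~(((p3 <-> p3) -> ((p3 | p2) -> p3)) -> ((p2 & (p1 & p2)) | (p2 | p1))) & (((p1 | p1) | (p1 & p2)) | ((p1 | p2) <-> p1)) = 1/3 & 1 = 1/3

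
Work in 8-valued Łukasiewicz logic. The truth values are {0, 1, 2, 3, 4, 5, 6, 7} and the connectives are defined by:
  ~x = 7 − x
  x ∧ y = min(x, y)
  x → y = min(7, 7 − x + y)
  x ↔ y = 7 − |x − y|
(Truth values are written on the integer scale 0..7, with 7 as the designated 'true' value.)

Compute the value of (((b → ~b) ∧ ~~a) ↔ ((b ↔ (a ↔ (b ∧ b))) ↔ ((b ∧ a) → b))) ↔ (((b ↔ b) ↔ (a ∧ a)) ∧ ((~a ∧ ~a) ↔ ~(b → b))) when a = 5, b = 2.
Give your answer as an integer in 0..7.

~b = ~2 = 5
b → ~b = 2 → 5 = 7
~a = ~5 = 2
~~a = ~2 = 5
(b → ~b) ∧ ~~a = 7 ∧ 5 = 5
b ∧ b = 2 ∧ 2 = 2
a ↔ (b ∧ b) = 5 ↔ 2 = 4
b ↔ (a ↔ (b ∧ b)) = 2 ↔ 4 = 5
b ∧ a = 2 ∧ 5 = 2
(b ∧ a) → b = 2 → 2 = 7
(b ↔ (a ↔ (b ∧ b))) ↔ ((b ∧ a) → b) = 5 ↔ 7 = 5
((b → ~b) ∧ ~~a) ↔ ((b ↔ (a ↔ (b ∧ b))) ↔ ((b ∧ a) → b)) = 5 ↔ 5 = 7
b ↔ b = 2 ↔ 2 = 7
a ∧ a = 5 ∧ 5 = 5
(b ↔ b) ↔ (a ∧ a) = 7 ↔ 5 = 5
~a = ~5 = 2
~a = ~5 = 2
~a ∧ ~a = 2 ∧ 2 = 2
b → b = 2 → 2 = 7
~(b → b) = ~7 = 0
(~a ∧ ~a) ↔ ~(b → b) = 2 ↔ 0 = 5
((b ↔ b) ↔ (a ∧ a)) ∧ ((~a ∧ ~a) ↔ ~(b → b)) = 5 ∧ 5 = 5
(((b → ~b) ∧ ~~a) ↔ ((b ↔ (a ↔ (b ∧ b))) ↔ ((b ∧ a) → b))) ↔ (((b ↔ b) ↔ (a ∧ a)) ∧ ((~a ∧ ~a) ↔ ~(b → b))) = 7 ↔ 5 = 5

5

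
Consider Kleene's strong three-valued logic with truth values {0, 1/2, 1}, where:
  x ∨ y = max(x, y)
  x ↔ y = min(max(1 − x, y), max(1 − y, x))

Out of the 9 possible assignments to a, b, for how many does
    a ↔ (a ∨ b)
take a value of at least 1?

4

a = 0, b = 0 ↦ 1  ≥
a = 0, b = 1/2 ↦ 1/2  <
a = 0, b = 1 ↦ 0  <
a = 1/2, b = 0 ↦ 1/2  <
a = 1/2, b = 1/2 ↦ 1/2  <
a = 1/2, b = 1 ↦ 1/2  <
a = 1, b = 0 ↦ 1  ≥
a = 1, b = 1/2 ↦ 1  ≥
a = 1, b = 1 ↦ 1  ≥
So 4 of the 9 assignments meet the threshold.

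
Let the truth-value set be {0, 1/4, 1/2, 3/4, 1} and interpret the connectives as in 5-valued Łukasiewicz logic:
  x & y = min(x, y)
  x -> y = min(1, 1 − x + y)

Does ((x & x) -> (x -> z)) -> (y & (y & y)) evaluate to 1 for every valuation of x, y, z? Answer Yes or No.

Counterexample: take x = 0, y = 0, z = 0.
x & x = 0 & 0 = 0
x -> z = 0 -> 0 = 1
(x & x) -> (x -> z) = 0 -> 1 = 1
y & y = 0 & 0 = 0
y & (y & y) = 0 & 0 = 0
((x & x) -> (x -> z)) -> (y & (y & y)) = 1 -> 0 = 0
This gives 0 ≠ 1.

No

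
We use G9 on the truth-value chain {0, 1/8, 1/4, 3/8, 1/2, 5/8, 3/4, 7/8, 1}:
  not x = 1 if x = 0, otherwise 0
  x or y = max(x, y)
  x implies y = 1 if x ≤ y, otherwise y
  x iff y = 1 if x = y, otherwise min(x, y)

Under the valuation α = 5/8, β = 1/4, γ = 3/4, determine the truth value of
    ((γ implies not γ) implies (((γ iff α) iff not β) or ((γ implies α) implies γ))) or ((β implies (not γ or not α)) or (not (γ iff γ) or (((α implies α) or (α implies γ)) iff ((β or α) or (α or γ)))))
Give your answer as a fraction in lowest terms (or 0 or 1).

1

not γ = not 3/4 = 0
γ implies not γ = 3/4 implies 0 = 0
γ iff α = 3/4 iff 5/8 = 5/8
not β = not 1/4 = 0
(γ iff α) iff not β = 5/8 iff 0 = 0
γ implies α = 3/4 implies 5/8 = 5/8
(γ implies α) implies γ = 5/8 implies 3/4 = 1
((γ iff α) iff not β) or ((γ implies α) implies γ) = 0 or 1 = 1
(γ implies not γ) implies (((γ iff α) iff not β) or ((γ implies α) implies γ)) = 0 implies 1 = 1
not γ = not 3/4 = 0
not α = not 5/8 = 0
not γ or not α = 0 or 0 = 0
β implies (not γ or not α) = 1/4 implies 0 = 0
γ iff γ = 3/4 iff 3/4 = 1
not (γ iff γ) = not 1 = 0
α implies α = 5/8 implies 5/8 = 1
α implies γ = 5/8 implies 3/4 = 1
(α implies α) or (α implies γ) = 1 or 1 = 1
β or α = 1/4 or 5/8 = 5/8
α or γ = 5/8 or 3/4 = 3/4
(β or α) or (α or γ) = 5/8 or 3/4 = 3/4
((α implies α) or (α implies γ)) iff ((β or α) or (α or γ)) = 1 iff 3/4 = 3/4
not (γ iff γ) or (((α implies α) or (α implies γ)) iff ((β or α) or (α or γ))) = 0 or 3/4 = 3/4
(β implies (not γ or not α)) or (not (γ iff γ) or (((α implies α) or (α implies γ)) iff ((β or α) or (α or γ)))) = 0 or 3/4 = 3/4
((γ implies not γ) implies (((γ iff α) iff not β) or ((γ implies α) implies γ))) or ((β implies (not γ or not α)) or (not (γ iff γ) or (((α implies α) or (α implies γ)) iff ((β or α) or (α or γ))))) = 1 or 3/4 = 1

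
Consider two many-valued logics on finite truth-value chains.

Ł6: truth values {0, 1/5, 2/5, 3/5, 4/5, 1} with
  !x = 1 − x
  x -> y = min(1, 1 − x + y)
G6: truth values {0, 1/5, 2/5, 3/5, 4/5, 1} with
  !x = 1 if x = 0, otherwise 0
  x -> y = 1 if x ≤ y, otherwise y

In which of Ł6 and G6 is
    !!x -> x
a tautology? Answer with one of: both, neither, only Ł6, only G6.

In Ł6: every assignment gives 1 — tautology.
In G6: at x = 1/5 the value is 1/5 — not a tautology.

only Ł6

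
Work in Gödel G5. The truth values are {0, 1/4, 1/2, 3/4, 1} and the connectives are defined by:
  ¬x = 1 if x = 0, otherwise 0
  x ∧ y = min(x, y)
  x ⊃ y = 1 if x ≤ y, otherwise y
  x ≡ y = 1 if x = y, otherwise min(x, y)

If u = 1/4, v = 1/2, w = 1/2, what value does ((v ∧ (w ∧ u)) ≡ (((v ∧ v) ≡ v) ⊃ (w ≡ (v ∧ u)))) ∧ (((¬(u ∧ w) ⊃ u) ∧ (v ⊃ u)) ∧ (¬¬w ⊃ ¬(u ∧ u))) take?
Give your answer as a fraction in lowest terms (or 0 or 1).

0

w ∧ u = 1/2 ∧ 1/4 = 1/4
v ∧ (w ∧ u) = 1/2 ∧ 1/4 = 1/4
v ∧ v = 1/2 ∧ 1/2 = 1/2
(v ∧ v) ≡ v = 1/2 ≡ 1/2 = 1
v ∧ u = 1/2 ∧ 1/4 = 1/4
w ≡ (v ∧ u) = 1/2 ≡ 1/4 = 1/4
((v ∧ v) ≡ v) ⊃ (w ≡ (v ∧ u)) = 1 ⊃ 1/4 = 1/4
(v ∧ (w ∧ u)) ≡ (((v ∧ v) ≡ v) ⊃ (w ≡ (v ∧ u))) = 1/4 ≡ 1/4 = 1
u ∧ w = 1/4 ∧ 1/2 = 1/4
¬(u ∧ w) = ¬1/4 = 0
¬(u ∧ w) ⊃ u = 0 ⊃ 1/4 = 1
v ⊃ u = 1/2 ⊃ 1/4 = 1/4
(¬(u ∧ w) ⊃ u) ∧ (v ⊃ u) = 1 ∧ 1/4 = 1/4
¬w = ¬1/2 = 0
¬¬w = ¬0 = 1
u ∧ u = 1/4 ∧ 1/4 = 1/4
¬(u ∧ u) = ¬1/4 = 0
¬¬w ⊃ ¬(u ∧ u) = 1 ⊃ 0 = 0
((¬(u ∧ w) ⊃ u) ∧ (v ⊃ u)) ∧ (¬¬w ⊃ ¬(u ∧ u)) = 1/4 ∧ 0 = 0
((v ∧ (w ∧ u)) ≡ (((v ∧ v) ≡ v) ⊃ (w ≡ (v ∧ u)))) ∧ (((¬(u ∧ w) ⊃ u) ∧ (v ⊃ u)) ∧ (¬¬w ⊃ ¬(u ∧ u))) = 1 ∧ 0 = 0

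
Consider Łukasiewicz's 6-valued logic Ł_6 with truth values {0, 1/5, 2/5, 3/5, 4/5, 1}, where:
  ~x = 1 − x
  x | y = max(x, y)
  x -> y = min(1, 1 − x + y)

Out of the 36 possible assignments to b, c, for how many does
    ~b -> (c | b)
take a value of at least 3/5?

value 1: 24 assignments (counts)
value 4/5: 5 assignments (counts)
value 3/5: 2 assignments (counts)
value 2/5: 3 assignments
value 1/5: 1 assignment
value 0: 1 assignment
So 31 of the 36 assignments meet the threshold.

31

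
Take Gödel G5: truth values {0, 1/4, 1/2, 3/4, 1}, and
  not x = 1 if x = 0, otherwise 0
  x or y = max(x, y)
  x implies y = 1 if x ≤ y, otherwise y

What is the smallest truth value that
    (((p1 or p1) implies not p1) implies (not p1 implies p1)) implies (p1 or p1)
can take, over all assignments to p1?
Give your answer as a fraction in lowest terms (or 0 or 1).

Take p1 = 1/4:
p1 or p1 = 1/4 or 1/4 = 1/4
not p1 = not 1/4 = 0
(p1 or p1) implies not p1 = 1/4 implies 0 = 0
not p1 = not 1/4 = 0
not p1 implies p1 = 0 implies 1/4 = 1
((p1 or p1) implies not p1) implies (not p1 implies p1) = 0 implies 1 = 1
p1 or p1 = 1/4 or 1/4 = 1/4
(((p1 or p1) implies not p1) implies (not p1 implies p1)) implies (p1 or p1) = 1 implies 1/4 = 1/4
No assignment yields a value below 1/4, so this is the minimum.

1/4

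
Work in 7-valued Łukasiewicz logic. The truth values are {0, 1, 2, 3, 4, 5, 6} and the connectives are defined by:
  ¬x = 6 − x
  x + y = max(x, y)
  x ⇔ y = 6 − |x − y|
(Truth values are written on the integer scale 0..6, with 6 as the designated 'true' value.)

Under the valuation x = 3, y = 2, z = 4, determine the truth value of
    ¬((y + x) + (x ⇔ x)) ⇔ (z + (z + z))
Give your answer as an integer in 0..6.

y + x = 2 + 3 = 3
x ⇔ x = 3 ⇔ 3 = 6
(y + x) + (x ⇔ x) = 3 + 6 = 6
¬((y + x) + (x ⇔ x)) = ¬6 = 0
z + z = 4 + 4 = 4
z + (z + z) = 4 + 4 = 4
¬((y + x) + (x ⇔ x)) ⇔ (z + (z + z)) = 0 ⇔ 4 = 2

2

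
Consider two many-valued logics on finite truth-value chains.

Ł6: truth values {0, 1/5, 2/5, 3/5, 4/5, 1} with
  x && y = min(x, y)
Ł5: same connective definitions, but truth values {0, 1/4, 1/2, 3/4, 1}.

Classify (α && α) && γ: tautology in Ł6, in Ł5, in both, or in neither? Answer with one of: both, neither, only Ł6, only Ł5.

In Ł6: at α = 0, γ = 0 the value is 0 — not a tautology.
In Ł5: at α = 0, γ = 0 the value is 0 — not a tautology.

neither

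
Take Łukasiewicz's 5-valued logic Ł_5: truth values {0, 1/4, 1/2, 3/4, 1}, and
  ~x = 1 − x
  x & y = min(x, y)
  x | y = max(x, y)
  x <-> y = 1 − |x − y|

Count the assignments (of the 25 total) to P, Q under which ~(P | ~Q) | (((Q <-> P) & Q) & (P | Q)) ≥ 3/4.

9

value 1: 2 assignments (counts)
value 3/4: 7 assignments (counts)
value 1/2: 6 assignments
value 1/4: 5 assignments
value 0: 5 assignments
So 9 of the 25 assignments meet the threshold.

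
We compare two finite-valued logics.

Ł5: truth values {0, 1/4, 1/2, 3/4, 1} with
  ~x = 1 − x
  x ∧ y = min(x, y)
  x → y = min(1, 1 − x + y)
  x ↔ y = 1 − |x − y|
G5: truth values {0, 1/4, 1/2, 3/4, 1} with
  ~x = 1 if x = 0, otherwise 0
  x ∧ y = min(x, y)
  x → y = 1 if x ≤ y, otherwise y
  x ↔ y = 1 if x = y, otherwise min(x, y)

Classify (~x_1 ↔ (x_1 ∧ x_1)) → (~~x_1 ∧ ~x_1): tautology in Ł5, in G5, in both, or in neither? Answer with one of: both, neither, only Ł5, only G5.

In Ł5: at x_1 = 1/4 the value is 3/4 — not a tautology.
In G5: every assignment gives 1 — tautology.

only G5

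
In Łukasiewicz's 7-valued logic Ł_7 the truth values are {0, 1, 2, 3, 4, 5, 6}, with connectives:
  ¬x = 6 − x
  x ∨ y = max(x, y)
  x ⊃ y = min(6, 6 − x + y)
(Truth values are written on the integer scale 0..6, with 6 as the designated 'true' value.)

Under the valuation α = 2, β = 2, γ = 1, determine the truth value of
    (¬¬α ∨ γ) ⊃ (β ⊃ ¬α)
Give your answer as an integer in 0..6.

6

¬α = ¬2 = 4
¬¬α = ¬4 = 2
¬¬α ∨ γ = 2 ∨ 1 = 2
¬α = ¬2 = 4
β ⊃ ¬α = 2 ⊃ 4 = 6
(¬¬α ∨ γ) ⊃ (β ⊃ ¬α) = 2 ⊃ 6 = 6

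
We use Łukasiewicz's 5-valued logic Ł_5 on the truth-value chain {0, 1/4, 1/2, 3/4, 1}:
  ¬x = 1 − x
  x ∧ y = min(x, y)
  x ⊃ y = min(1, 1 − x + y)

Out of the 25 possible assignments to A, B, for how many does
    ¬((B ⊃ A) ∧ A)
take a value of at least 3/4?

value 1: 5 assignments (counts)
value 3/4: 5 assignments (counts)
value 1/2: 5 assignments
value 1/4: 5 assignments
value 0: 5 assignments
So 10 of the 25 assignments meet the threshold.

10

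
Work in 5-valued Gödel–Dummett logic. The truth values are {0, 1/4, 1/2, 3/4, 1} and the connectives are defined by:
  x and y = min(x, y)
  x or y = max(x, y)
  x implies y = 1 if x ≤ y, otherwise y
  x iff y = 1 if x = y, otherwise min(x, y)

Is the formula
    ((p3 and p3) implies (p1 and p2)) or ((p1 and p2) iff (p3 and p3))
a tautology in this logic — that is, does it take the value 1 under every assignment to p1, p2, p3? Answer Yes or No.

No

Counterexample: take p1 = 0, p2 = 0, p3 = 1/4.
p3 and p3 = 1/4 and 1/4 = 1/4
p1 and p2 = 0 and 0 = 0
(p3 and p3) implies (p1 and p2) = 1/4 implies 0 = 0
p1 and p2 = 0 and 0 = 0
p3 and p3 = 1/4 and 1/4 = 1/4
(p1 and p2) iff (p3 and p3) = 0 iff 1/4 = 0
((p3 and p3) implies (p1 and p2)) or ((p1 and p2) iff (p3 and p3)) = 0 or 0 = 0
This gives 0 ≠ 1.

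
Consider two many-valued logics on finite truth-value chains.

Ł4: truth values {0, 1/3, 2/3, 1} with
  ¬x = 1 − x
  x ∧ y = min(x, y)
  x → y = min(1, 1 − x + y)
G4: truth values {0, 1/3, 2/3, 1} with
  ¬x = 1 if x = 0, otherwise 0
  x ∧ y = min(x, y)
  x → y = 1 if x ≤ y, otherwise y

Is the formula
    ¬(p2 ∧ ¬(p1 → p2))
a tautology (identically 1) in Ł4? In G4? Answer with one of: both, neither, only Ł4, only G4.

only G4

In Ł4: at p1 = 2/3, p2 = 1/3 the value is 2/3 — not a tautology.
In G4: every assignment gives 1 — tautology.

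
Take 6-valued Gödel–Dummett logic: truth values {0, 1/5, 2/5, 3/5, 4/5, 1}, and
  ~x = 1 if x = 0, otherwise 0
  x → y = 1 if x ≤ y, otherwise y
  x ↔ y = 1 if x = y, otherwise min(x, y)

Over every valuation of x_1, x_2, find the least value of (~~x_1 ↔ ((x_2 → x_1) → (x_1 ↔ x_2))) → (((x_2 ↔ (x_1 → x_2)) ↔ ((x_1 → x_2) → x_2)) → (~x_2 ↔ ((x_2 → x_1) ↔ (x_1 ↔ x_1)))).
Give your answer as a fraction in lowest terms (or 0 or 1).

Take x_1 = 1/5, x_2 = 1/5:
~x_1 = ~1/5 = 0
~~x_1 = ~0 = 1
x_2 → x_1 = 1/5 → 1/5 = 1
x_1 ↔ x_2 = 1/5 ↔ 1/5 = 1
(x_2 → x_1) → (x_1 ↔ x_2) = 1 → 1 = 1
~~x_1 ↔ ((x_2 → x_1) → (x_1 ↔ x_2)) = 1 ↔ 1 = 1
x_1 → x_2 = 1/5 → 1/5 = 1
x_2 ↔ (x_1 → x_2) = 1/5 ↔ 1 = 1/5
x_1 → x_2 = 1/5 → 1/5 = 1
(x_1 → x_2) → x_2 = 1 → 1/5 = 1/5
(x_2 ↔ (x_1 → x_2)) ↔ ((x_1 → x_2) → x_2) = 1/5 ↔ 1/5 = 1
~x_2 = ~1/5 = 0
x_2 → x_1 = 1/5 → 1/5 = 1
x_1 ↔ x_1 = 1/5 ↔ 1/5 = 1
(x_2 → x_1) ↔ (x_1 ↔ x_1) = 1 ↔ 1 = 1
~x_2 ↔ ((x_2 → x_1) ↔ (x_1 ↔ x_1)) = 0 ↔ 1 = 0
((x_2 ↔ (x_1 → x_2)) ↔ ((x_1 → x_2) → x_2)) → (~x_2 ↔ ((x_2 → x_1) ↔ (x_1 ↔ x_1))) = 1 → 0 = 0
(~~x_1 ↔ ((x_2 → x_1) → (x_1 ↔ x_2))) → (((x_2 ↔ (x_1 → x_2)) ↔ ((x_1 → x_2) → x_2)) → (~x_2 ↔ ((x_2 → x_1) ↔ (x_1 ↔ x_1)))) = 1 → 0 = 0
No assignment yields a value below 0, so this is the minimum.

0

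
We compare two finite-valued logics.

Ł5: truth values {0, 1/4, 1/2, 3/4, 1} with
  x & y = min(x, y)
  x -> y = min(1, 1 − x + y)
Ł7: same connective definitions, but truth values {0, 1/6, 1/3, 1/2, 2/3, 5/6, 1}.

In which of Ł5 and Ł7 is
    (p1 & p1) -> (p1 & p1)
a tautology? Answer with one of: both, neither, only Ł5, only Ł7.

both

In Ł5: every assignment gives 1 — tautology.
In Ł7: every assignment gives 1 — tautology.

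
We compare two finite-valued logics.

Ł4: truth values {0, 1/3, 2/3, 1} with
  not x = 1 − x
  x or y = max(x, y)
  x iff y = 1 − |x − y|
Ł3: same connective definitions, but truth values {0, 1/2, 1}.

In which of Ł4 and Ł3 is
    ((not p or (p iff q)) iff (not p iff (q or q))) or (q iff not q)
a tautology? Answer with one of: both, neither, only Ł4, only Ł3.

neither

In Ł4: at p = 0, q = 0 the value is 0 — not a tautology.
In Ł3: at p = 0, q = 0 the value is 0 — not a tautology.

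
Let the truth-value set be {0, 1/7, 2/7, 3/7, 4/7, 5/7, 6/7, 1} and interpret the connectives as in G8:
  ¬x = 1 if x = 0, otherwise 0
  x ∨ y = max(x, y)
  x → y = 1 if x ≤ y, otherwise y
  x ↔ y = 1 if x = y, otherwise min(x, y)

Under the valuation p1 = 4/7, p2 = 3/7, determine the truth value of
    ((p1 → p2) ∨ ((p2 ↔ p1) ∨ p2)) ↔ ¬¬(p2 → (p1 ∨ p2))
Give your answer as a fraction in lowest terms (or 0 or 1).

3/7

p1 → p2 = 4/7 → 3/7 = 3/7
p2 ↔ p1 = 3/7 ↔ 4/7 = 3/7
(p2 ↔ p1) ∨ p2 = 3/7 ∨ 3/7 = 3/7
(p1 → p2) ∨ ((p2 ↔ p1) ∨ p2) = 3/7 ∨ 3/7 = 3/7
p1 ∨ p2 = 4/7 ∨ 3/7 = 4/7
p2 → (p1 ∨ p2) = 3/7 → 4/7 = 1
¬(p2 → (p1 ∨ p2)) = ¬1 = 0
¬¬(p2 → (p1 ∨ p2)) = ¬0 = 1
((p1 → p2) ∨ ((p2 ↔ p1) ∨ p2)) ↔ ¬¬(p2 → (p1 ∨ p2)) = 3/7 ↔ 1 = 3/7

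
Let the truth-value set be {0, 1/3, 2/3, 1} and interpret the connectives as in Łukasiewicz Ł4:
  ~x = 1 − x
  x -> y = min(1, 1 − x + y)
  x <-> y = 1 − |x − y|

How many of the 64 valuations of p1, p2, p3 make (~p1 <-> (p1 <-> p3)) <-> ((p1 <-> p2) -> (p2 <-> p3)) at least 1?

value 1: 19 assignments (counts)
value 2/3: 25 assignments
value 1/3: 13 assignments
value 0: 7 assignments
So 19 of the 64 assignments meet the threshold.

19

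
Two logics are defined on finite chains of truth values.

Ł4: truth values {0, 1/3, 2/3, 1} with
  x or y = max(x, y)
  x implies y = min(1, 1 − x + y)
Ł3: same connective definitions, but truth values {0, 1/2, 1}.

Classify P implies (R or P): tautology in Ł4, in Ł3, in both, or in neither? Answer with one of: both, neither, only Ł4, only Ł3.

In Ł4: every assignment gives 1 — tautology.
In Ł3: every assignment gives 1 — tautology.

both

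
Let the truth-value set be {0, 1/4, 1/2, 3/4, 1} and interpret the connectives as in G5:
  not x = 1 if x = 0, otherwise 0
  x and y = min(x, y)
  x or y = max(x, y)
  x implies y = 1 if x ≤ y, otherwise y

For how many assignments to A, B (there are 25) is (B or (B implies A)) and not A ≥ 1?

2

value 1: 2 assignments (counts)
value 3/4: 1 assignment
value 1/2: 1 assignment
value 1/4: 1 assignment
value 0: 20 assignments
So 2 of the 25 assignments meet the threshold.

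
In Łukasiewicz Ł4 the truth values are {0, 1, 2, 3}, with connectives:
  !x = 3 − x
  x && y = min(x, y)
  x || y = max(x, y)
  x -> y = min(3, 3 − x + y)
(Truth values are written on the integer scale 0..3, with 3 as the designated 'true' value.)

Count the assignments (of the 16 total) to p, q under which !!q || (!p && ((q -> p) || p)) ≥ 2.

12

p = 0, q = 0 ↦ 3  ≥
p = 0, q = 1 ↦ 2  ≥
p = 0, q = 2 ↦ 2  ≥
p = 0, q = 3 ↦ 3  ≥
p = 1, q = 0 ↦ 2  ≥
p = 1, q = 1 ↦ 2  ≥
p = 1, q = 2 ↦ 2  ≥
p = 1, q = 3 ↦ 3  ≥
p = 2, q = 0 ↦ 1  <
p = 2, q = 1 ↦ 1  <
p = 2, q = 2 ↦ 2  ≥
p = 2, q = 3 ↦ 3  ≥
p = 3, q = 0 ↦ 0  <
p = 3, q = 1 ↦ 1  <
p = 3, q = 2 ↦ 2  ≥
p = 3, q = 3 ↦ 3  ≥
So 12 of the 16 assignments meet the threshold.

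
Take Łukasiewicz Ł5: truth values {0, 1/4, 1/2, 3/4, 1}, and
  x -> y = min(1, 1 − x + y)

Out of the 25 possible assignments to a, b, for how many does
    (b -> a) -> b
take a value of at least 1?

9

value 1: 9 assignments (counts)
value 3/4: 3 assignments
value 1/2: 4 assignments
value 1/4: 4 assignments
value 0: 5 assignments
So 9 of the 25 assignments meet the threshold.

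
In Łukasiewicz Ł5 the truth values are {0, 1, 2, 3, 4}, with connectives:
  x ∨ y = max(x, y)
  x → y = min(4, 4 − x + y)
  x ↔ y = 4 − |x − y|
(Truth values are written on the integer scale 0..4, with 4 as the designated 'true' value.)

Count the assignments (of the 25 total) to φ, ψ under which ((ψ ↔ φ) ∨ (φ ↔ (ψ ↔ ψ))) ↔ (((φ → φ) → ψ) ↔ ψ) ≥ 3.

value 4: 9 assignments (counts)
value 3: 9 assignments (counts)
value 2: 4 assignments
value 1: 2 assignments
value 0: 1 assignment
So 18 of the 25 assignments meet the threshold.

18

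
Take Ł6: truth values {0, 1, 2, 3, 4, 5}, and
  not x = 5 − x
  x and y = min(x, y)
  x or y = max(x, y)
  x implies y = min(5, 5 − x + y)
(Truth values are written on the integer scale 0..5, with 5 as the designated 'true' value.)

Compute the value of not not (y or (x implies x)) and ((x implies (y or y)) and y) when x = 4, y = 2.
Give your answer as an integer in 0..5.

x implies x = 4 implies 4 = 5
y or (x implies x) = 2 or 5 = 5
not (y or (x implies x)) = not 5 = 0
not not (y or (x implies x)) = not 0 = 5
y or y = 2 or 2 = 2
x implies (y or y) = 4 implies 2 = 3
(x implies (y or y)) and y = 3 and 2 = 2
not not (y or (x implies x)) and ((x implies (y or y)) and y) = 5 and 2 = 2

2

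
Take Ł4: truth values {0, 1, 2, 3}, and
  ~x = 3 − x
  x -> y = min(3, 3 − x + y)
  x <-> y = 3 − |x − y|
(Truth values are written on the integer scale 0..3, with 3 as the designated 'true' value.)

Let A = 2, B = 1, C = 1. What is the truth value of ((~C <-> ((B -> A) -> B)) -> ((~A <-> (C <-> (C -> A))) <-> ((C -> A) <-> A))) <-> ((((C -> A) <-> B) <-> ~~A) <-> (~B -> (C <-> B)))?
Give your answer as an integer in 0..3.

2

~C = ~1 = 2
B -> A = 1 -> 2 = 3
(B -> A) -> B = 3 -> 1 = 1
~C <-> ((B -> A) -> B) = 2 <-> 1 = 2
~A = ~2 = 1
C -> A = 1 -> 2 = 3
C <-> (C -> A) = 1 <-> 3 = 1
~A <-> (C <-> (C -> A)) = 1 <-> 1 = 3
C -> A = 1 -> 2 = 3
(C -> A) <-> A = 3 <-> 2 = 2
(~A <-> (C <-> (C -> A))) <-> ((C -> A) <-> A) = 3 <-> 2 = 2
(~C <-> ((B -> A) -> B)) -> ((~A <-> (C <-> (C -> A))) <-> ((C -> A) <-> A)) = 2 -> 2 = 3
C -> A = 1 -> 2 = 3
(C -> A) <-> B = 3 <-> 1 = 1
~A = ~2 = 1
~~A = ~1 = 2
((C -> A) <-> B) <-> ~~A = 1 <-> 2 = 2
~B = ~1 = 2
C <-> B = 1 <-> 1 = 3
~B -> (C <-> B) = 2 -> 3 = 3
(((C -> A) <-> B) <-> ~~A) <-> (~B -> (C <-> B)) = 2 <-> 3 = 2
((~C <-> ((B -> A) -> B)) -> ((~A <-> (C <-> (C -> A))) <-> ((C -> A) <-> A))) <-> ((((C -> A) <-> B) <-> ~~A) <-> (~B -> (C <-> B))) = 3 <-> 2 = 2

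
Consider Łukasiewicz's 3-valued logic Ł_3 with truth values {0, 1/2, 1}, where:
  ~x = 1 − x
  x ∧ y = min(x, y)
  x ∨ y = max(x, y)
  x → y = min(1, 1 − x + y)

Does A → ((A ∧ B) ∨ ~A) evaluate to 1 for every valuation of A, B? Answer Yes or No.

Counterexample: take A = 1, B = 0.
A ∧ B = 1 ∧ 0 = 0
~A = ~1 = 0
(A ∧ B) ∨ ~A = 0 ∨ 0 = 0
A → ((A ∧ B) ∨ ~A) = 1 → 0 = 0
This gives 0 ≠ 1.

No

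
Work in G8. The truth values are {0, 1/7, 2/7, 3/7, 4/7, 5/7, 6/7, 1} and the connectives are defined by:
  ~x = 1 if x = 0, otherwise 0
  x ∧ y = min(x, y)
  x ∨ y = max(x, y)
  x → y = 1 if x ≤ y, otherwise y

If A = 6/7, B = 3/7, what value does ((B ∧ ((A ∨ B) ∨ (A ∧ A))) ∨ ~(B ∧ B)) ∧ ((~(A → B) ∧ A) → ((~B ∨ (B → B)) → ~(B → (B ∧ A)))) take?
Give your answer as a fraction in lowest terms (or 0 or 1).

A ∨ B = 6/7 ∨ 3/7 = 6/7
A ∧ A = 6/7 ∧ 6/7 = 6/7
(A ∨ B) ∨ (A ∧ A) = 6/7 ∨ 6/7 = 6/7
B ∧ ((A ∨ B) ∨ (A ∧ A)) = 3/7 ∧ 6/7 = 3/7
B ∧ B = 3/7 ∧ 3/7 = 3/7
~(B ∧ B) = ~3/7 = 0
(B ∧ ((A ∨ B) ∨ (A ∧ A))) ∨ ~(B ∧ B) = 3/7 ∨ 0 = 3/7
A → B = 6/7 → 3/7 = 3/7
~(A → B) = ~3/7 = 0
~(A → B) ∧ A = 0 ∧ 6/7 = 0
~B = ~3/7 = 0
B → B = 3/7 → 3/7 = 1
~B ∨ (B → B) = 0 ∨ 1 = 1
B ∧ A = 3/7 ∧ 6/7 = 3/7
B → (B ∧ A) = 3/7 → 3/7 = 1
~(B → (B ∧ A)) = ~1 = 0
(~B ∨ (B → B)) → ~(B → (B ∧ A)) = 1 → 0 = 0
(~(A → B) ∧ A) → ((~B ∨ (B → B)) → ~(B → (B ∧ A))) = 0 → 0 = 1
((B ∧ ((A ∨ B) ∨ (A ∧ A))) ∨ ~(B ∧ B)) ∧ ((~(A → B) ∧ A) → ((~B ∨ (B → B)) → ~(B → (B ∧ A)))) = 3/7 ∧ 1 = 3/7

3/7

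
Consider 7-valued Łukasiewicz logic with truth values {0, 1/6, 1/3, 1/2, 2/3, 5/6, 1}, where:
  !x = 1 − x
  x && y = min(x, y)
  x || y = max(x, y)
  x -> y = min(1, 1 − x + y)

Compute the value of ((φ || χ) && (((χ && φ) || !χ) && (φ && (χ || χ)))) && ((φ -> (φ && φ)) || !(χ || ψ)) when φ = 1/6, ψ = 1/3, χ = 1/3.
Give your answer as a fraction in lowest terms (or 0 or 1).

φ || χ = 1/6 || 1/3 = 1/3
χ && φ = 1/3 && 1/6 = 1/6
!χ = !1/3 = 2/3
(χ && φ) || !χ = 1/6 || 2/3 = 2/3
χ || χ = 1/3 || 1/3 = 1/3
φ && (χ || χ) = 1/6 && 1/3 = 1/6
((χ && φ) || !χ) && (φ && (χ || χ)) = 2/3 && 1/6 = 1/6
(φ || χ) && (((χ && φ) || !χ) && (φ && (χ || χ))) = 1/3 && 1/6 = 1/6
φ && φ = 1/6 && 1/6 = 1/6
φ -> (φ && φ) = 1/6 -> 1/6 = 1
χ || ψ = 1/3 || 1/3 = 1/3
!(χ || ψ) = !1/3 = 2/3
(φ -> (φ && φ)) || !(χ || ψ) = 1 || 2/3 = 1
((φ || χ) && (((χ && φ) || !χ) && (φ && (χ || χ)))) && ((φ -> (φ && φ)) || !(χ || ψ)) = 1/6 && 1 = 1/6

1/6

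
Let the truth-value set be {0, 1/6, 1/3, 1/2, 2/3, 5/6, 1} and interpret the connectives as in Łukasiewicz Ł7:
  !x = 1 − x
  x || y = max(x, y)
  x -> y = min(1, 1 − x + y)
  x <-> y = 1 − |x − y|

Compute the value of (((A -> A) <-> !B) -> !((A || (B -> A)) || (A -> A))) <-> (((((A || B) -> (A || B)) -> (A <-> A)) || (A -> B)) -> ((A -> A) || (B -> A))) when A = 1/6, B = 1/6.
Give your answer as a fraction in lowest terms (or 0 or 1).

1/6

A -> A = 1/6 -> 1/6 = 1
!B = !1/6 = 5/6
(A -> A) <-> !B = 1 <-> 5/6 = 5/6
B -> A = 1/6 -> 1/6 = 1
A || (B -> A) = 1/6 || 1 = 1
A -> A = 1/6 -> 1/6 = 1
(A || (B -> A)) || (A -> A) = 1 || 1 = 1
!((A || (B -> A)) || (A -> A)) = !1 = 0
((A -> A) <-> !B) -> !((A || (B -> A)) || (A -> A)) = 5/6 -> 0 = 1/6
A || B = 1/6 || 1/6 = 1/6
A || B = 1/6 || 1/6 = 1/6
(A || B) -> (A || B) = 1/6 -> 1/6 = 1
A <-> A = 1/6 <-> 1/6 = 1
((A || B) -> (A || B)) -> (A <-> A) = 1 -> 1 = 1
A -> B = 1/6 -> 1/6 = 1
(((A || B) -> (A || B)) -> (A <-> A)) || (A -> B) = 1 || 1 = 1
A -> A = 1/6 -> 1/6 = 1
B -> A = 1/6 -> 1/6 = 1
(A -> A) || (B -> A) = 1 || 1 = 1
((((A || B) -> (A || B)) -> (A <-> A)) || (A -> B)) -> ((A -> A) || (B -> A)) = 1 -> 1 = 1
(((A -> A) <-> !B) -> !((A || (B -> A)) || (A -> A))) <-> (((((A || B) -> (A || B)) -> (A <-> A)) || (A -> B)) -> ((A -> A) || (B -> A))) = 1/6 <-> 1 = 1/6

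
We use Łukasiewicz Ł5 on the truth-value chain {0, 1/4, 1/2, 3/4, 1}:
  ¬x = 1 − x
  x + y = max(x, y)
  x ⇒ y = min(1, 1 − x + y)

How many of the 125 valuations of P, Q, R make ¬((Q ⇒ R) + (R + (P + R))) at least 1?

1

value 1: 1 assignment (counts)
value 3/4: 5 assignments
value 1/2: 12 assignments
value 1/4: 22 assignments
value 0: 85 assignments
So 1 of the 125 assignments meets the threshold.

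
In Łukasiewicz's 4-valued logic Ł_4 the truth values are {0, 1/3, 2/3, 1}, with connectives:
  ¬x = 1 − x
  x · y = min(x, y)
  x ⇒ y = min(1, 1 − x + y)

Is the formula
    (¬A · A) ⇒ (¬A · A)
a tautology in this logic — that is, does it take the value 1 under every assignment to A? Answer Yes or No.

A = 0 ↦ 1
A = 1/3 ↦ 1
A = 2/3 ↦ 1
A = 1 ↦ 1
Every assignment gives a value ≥ 1.

Yes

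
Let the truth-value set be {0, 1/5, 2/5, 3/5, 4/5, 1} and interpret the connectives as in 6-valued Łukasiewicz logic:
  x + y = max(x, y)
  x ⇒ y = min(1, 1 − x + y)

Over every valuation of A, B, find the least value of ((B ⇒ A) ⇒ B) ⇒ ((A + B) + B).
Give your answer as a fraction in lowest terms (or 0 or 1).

3/5

Take A = 0, B = 2/5:
B ⇒ A = 2/5 ⇒ 0 = 3/5
(B ⇒ A) ⇒ B = 3/5 ⇒ 2/5 = 4/5
A + B = 0 + 2/5 = 2/5
(A + B) + B = 2/5 + 2/5 = 2/5
((B ⇒ A) ⇒ B) ⇒ ((A + B) + B) = 4/5 ⇒ 2/5 = 3/5
No assignment yields a value below 3/5, so this is the minimum.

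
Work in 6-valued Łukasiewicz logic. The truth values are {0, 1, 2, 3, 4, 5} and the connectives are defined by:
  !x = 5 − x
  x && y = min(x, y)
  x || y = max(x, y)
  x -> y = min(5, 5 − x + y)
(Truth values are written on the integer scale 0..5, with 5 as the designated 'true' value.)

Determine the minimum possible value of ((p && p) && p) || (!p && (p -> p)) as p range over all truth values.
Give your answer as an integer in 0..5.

Take p = 2:
p && p = 2 && 2 = 2
(p && p) && p = 2 && 2 = 2
!p = !2 = 3
p -> p = 2 -> 2 = 5
!p && (p -> p) = 3 && 5 = 3
((p && p) && p) || (!p && (p -> p)) = 2 || 3 = 3
No assignment yields a value below 3, so this is the minimum.

3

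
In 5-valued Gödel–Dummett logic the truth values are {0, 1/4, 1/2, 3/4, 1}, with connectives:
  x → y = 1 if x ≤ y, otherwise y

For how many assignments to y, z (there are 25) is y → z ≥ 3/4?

16

value 1: 15 assignments (counts)
value 3/4: 1 assignment (counts)
value 1/2: 2 assignments
value 1/4: 3 assignments
value 0: 4 assignments
So 16 of the 25 assignments meet the threshold.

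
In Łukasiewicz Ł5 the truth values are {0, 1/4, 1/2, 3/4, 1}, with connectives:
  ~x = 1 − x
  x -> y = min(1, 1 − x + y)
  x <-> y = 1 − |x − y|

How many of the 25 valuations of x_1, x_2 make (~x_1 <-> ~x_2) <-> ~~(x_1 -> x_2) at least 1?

value 1: 15 assignments (counts)
value 3/4: 4 assignments
value 1/2: 3 assignments
value 1/4: 2 assignments
value 0: 1 assignment
So 15 of the 25 assignments meet the threshold.

15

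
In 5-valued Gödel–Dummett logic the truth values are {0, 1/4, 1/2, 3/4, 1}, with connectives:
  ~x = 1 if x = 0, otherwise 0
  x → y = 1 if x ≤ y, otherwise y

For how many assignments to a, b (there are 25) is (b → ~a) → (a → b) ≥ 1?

value 1: 21 assignments (counts)
value 0: 4 assignments
So 21 of the 25 assignments meet the threshold.

21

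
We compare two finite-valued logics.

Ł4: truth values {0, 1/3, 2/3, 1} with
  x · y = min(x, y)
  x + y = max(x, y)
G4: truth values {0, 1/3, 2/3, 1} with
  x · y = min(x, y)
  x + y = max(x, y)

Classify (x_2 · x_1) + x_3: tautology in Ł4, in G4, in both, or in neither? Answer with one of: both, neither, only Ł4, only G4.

In Ł4: at x_1 = 0, x_2 = 0, x_3 = 0 the value is 0 — not a tautology.
In G4: at x_1 = 0, x_2 = 0, x_3 = 0 the value is 0 — not a tautology.

neither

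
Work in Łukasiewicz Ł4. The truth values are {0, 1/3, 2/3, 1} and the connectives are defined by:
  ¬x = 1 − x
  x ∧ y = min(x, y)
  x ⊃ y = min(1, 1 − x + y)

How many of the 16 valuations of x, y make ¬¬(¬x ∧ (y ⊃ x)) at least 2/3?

x = 0, y = 0 ↦ 1  ≥
x = 0, y = 1/3 ↦ 2/3  ≥
x = 0, y = 2/3 ↦ 1/3  <
x = 0, y = 1 ↦ 0  <
x = 1/3, y = 0 ↦ 2/3  ≥
x = 1/3, y = 1/3 ↦ 2/3  ≥
x = 1/3, y = 2/3 ↦ 2/3  ≥
x = 1/3, y = 1 ↦ 1/3  <
x = 2/3, y = 0 ↦ 1/3  <
x = 2/3, y = 1/3 ↦ 1/3  <
x = 2/3, y = 2/3 ↦ 1/3  <
x = 2/3, y = 1 ↦ 1/3  <
x = 1, y = 0 ↦ 0  <
x = 1, y = 1/3 ↦ 0  <
x = 1, y = 2/3 ↦ 0  <
x = 1, y = 1 ↦ 0  <
So 5 of the 16 assignments meet the threshold.

5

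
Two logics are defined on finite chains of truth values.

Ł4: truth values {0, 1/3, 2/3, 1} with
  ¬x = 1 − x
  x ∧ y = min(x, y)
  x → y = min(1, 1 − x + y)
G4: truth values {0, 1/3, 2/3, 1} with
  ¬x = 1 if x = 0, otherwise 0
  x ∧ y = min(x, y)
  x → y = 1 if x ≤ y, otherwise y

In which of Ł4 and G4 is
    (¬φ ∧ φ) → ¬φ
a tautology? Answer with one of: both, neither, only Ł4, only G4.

both

In Ł4: every assignment gives 1 — tautology.
In G4: every assignment gives 1 — tautology.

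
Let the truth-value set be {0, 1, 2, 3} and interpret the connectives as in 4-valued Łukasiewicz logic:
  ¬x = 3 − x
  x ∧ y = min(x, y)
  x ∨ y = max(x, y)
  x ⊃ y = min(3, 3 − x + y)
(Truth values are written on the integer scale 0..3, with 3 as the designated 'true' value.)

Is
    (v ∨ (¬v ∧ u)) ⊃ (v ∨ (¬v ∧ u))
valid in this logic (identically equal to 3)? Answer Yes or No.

Yes

u = 0, v = 0 ↦ 3
u = 0, v = 1 ↦ 3
u = 0, v = 2 ↦ 3
u = 0, v = 3 ↦ 3
u = 1, v = 0 ↦ 3
u = 1, v = 1 ↦ 3
u = 1, v = 2 ↦ 3
u = 1, v = 3 ↦ 3
u = 2, v = 0 ↦ 3
u = 2, v = 1 ↦ 3
u = 2, v = 2 ↦ 3
u = 2, v = 3 ↦ 3
u = 3, v = 0 ↦ 3
u = 3, v = 1 ↦ 3
u = 3, v = 2 ↦ 3
u = 3, v = 3 ↦ 3
Every assignment gives a value ≥ 3.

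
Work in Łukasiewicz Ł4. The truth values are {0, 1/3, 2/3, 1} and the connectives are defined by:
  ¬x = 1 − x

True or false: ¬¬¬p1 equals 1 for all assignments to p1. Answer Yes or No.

No

Counterexample: take p1 = 1/3.
¬p1 = ¬1/3 = 2/3
¬¬p1 = ¬2/3 = 1/3
¬¬¬p1 = ¬1/3 = 2/3
This gives 2/3 ≠ 1.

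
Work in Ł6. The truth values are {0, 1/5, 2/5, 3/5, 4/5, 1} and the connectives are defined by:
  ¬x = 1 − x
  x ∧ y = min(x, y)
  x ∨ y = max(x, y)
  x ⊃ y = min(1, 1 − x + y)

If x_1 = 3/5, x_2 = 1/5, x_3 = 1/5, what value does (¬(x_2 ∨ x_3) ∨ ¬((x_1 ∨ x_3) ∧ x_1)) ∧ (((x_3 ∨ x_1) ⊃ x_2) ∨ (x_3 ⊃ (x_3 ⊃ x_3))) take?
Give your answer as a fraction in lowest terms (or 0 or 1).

4/5

x_2 ∨ x_3 = 1/5 ∨ 1/5 = 1/5
¬(x_2 ∨ x_3) = ¬1/5 = 4/5
x_1 ∨ x_3 = 3/5 ∨ 1/5 = 3/5
(x_1 ∨ x_3) ∧ x_1 = 3/5 ∧ 3/5 = 3/5
¬((x_1 ∨ x_3) ∧ x_1) = ¬3/5 = 2/5
¬(x_2 ∨ x_3) ∨ ¬((x_1 ∨ x_3) ∧ x_1) = 4/5 ∨ 2/5 = 4/5
x_3 ∨ x_1 = 1/5 ∨ 3/5 = 3/5
(x_3 ∨ x_1) ⊃ x_2 = 3/5 ⊃ 1/5 = 3/5
x_3 ⊃ x_3 = 1/5 ⊃ 1/5 = 1
x_3 ⊃ (x_3 ⊃ x_3) = 1/5 ⊃ 1 = 1
((x_3 ∨ x_1) ⊃ x_2) ∨ (x_3 ⊃ (x_3 ⊃ x_3)) = 3/5 ∨ 1 = 1
(¬(x_2 ∨ x_3) ∨ ¬((x_1 ∨ x_3) ∧ x_1)) ∧ (((x_3 ∨ x_1) ⊃ x_2) ∨ (x_3 ⊃ (x_3 ⊃ x_3))) = 4/5 ∧ 1 = 4/5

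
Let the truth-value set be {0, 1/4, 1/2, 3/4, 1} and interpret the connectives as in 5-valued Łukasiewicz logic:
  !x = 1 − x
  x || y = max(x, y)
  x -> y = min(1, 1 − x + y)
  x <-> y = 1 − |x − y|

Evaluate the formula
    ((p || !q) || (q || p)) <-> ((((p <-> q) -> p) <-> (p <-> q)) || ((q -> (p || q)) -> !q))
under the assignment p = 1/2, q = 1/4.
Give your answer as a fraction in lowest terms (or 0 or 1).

!q = !1/4 = 3/4
p || !q = 1/2 || 3/4 = 3/4
q || p = 1/4 || 1/2 = 1/2
(p || !q) || (q || p) = 3/4 || 1/2 = 3/4
p <-> q = 1/2 <-> 1/4 = 3/4
(p <-> q) -> p = 3/4 -> 1/2 = 3/4
p <-> q = 1/2 <-> 1/4 = 3/4
((p <-> q) -> p) <-> (p <-> q) = 3/4 <-> 3/4 = 1
p || q = 1/2 || 1/4 = 1/2
q -> (p || q) = 1/4 -> 1/2 = 1
!q = !1/4 = 3/4
(q -> (p || q)) -> !q = 1 -> 3/4 = 3/4
(((p <-> q) -> p) <-> (p <-> q)) || ((q -> (p || q)) -> !q) = 1 || 3/4 = 1
((p || !q) || (q || p)) <-> ((((p <-> q) -> p) <-> (p <-> q)) || ((q -> (p || q)) -> !q)) = 3/4 <-> 1 = 3/4

3/4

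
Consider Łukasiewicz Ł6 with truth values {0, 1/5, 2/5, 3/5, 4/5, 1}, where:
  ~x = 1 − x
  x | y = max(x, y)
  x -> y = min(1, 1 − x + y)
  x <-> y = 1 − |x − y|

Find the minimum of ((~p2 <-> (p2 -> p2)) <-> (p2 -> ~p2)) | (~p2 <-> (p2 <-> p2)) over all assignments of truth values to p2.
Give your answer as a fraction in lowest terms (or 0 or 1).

Take p2 = 2/5:
~p2 = ~2/5 = 3/5
p2 -> p2 = 2/5 -> 2/5 = 1
~p2 <-> (p2 -> p2) = 3/5 <-> 1 = 3/5
~p2 = ~2/5 = 3/5
p2 -> ~p2 = 2/5 -> 3/5 = 1
(~p2 <-> (p2 -> p2)) <-> (p2 -> ~p2) = 3/5 <-> 1 = 3/5
~p2 = ~2/5 = 3/5
p2 <-> p2 = 2/5 <-> 2/5 = 1
~p2 <-> (p2 <-> p2) = 3/5 <-> 1 = 3/5
((~p2 <-> (p2 -> p2)) <-> (p2 -> ~p2)) | (~p2 <-> (p2 <-> p2)) = 3/5 | 3/5 = 3/5
No assignment yields a value below 3/5, so this is the minimum.

3/5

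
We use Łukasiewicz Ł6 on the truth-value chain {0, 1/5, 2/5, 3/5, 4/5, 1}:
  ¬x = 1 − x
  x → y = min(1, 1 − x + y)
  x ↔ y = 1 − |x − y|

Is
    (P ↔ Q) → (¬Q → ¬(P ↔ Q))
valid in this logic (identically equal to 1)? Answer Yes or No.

Counterexample: take P = 0, Q = 0.
P ↔ Q = 0 ↔ 0 = 1
¬Q = ¬0 = 1
P ↔ Q = 0 ↔ 0 = 1
¬(P ↔ Q) = ¬1 = 0
¬Q → ¬(P ↔ Q) = 1 → 0 = 0
(P ↔ Q) → (¬Q → ¬(P ↔ Q)) = 1 → 0 = 0
This gives 0 ≠ 1.

No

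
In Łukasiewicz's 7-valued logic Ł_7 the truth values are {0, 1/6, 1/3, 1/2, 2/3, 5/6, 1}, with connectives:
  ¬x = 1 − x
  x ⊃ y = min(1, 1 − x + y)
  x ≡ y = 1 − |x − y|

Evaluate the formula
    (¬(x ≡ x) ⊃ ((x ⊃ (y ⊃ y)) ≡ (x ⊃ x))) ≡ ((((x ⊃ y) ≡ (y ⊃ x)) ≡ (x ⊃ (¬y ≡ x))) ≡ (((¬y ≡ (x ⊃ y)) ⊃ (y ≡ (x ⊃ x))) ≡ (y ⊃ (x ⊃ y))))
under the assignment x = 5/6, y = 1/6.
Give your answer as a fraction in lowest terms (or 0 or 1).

2/3

x ≡ x = 5/6 ≡ 5/6 = 1
¬(x ≡ x) = ¬1 = 0
y ⊃ y = 1/6 ⊃ 1/6 = 1
x ⊃ (y ⊃ y) = 5/6 ⊃ 1 = 1
x ⊃ x = 5/6 ⊃ 5/6 = 1
(x ⊃ (y ⊃ y)) ≡ (x ⊃ x) = 1 ≡ 1 = 1
¬(x ≡ x) ⊃ ((x ⊃ (y ⊃ y)) ≡ (x ⊃ x)) = 0 ⊃ 1 = 1
x ⊃ y = 5/6 ⊃ 1/6 = 1/3
y ⊃ x = 1/6 ⊃ 5/6 = 1
(x ⊃ y) ≡ (y ⊃ x) = 1/3 ≡ 1 = 1/3
¬y = ¬1/6 = 5/6
¬y ≡ x = 5/6 ≡ 5/6 = 1
x ⊃ (¬y ≡ x) = 5/6 ⊃ 1 = 1
((x ⊃ y) ≡ (y ⊃ x)) ≡ (x ⊃ (¬y ≡ x)) = 1/3 ≡ 1 = 1/3
¬y = ¬1/6 = 5/6
x ⊃ y = 5/6 ⊃ 1/6 = 1/3
¬y ≡ (x ⊃ y) = 5/6 ≡ 1/3 = 1/2
x ⊃ x = 5/6 ⊃ 5/6 = 1
y ≡ (x ⊃ x) = 1/6 ≡ 1 = 1/6
(¬y ≡ (x ⊃ y)) ⊃ (y ≡ (x ⊃ x)) = 1/2 ⊃ 1/6 = 2/3
x ⊃ y = 5/6 ⊃ 1/6 = 1/3
y ⊃ (x ⊃ y) = 1/6 ⊃ 1/3 = 1
((¬y ≡ (x ⊃ y)) ⊃ (y ≡ (x ⊃ x))) ≡ (y ⊃ (x ⊃ y)) = 2/3 ≡ 1 = 2/3
(((x ⊃ y) ≡ (y ⊃ x)) ≡ (x ⊃ (¬y ≡ x))) ≡ (((¬y ≡ (x ⊃ y)) ⊃ (y ≡ (x ⊃ x))) ≡ (y ⊃ (x ⊃ y))) = 1/3 ≡ 2/3 = 2/3
(¬(x ≡ x) ⊃ ((x ⊃ (y ⊃ y)) ≡ (x ⊃ x))) ≡ ((((x ⊃ y) ≡ (y ⊃ x)) ≡ (x ⊃ (¬y ≡ x))) ≡ (((¬y ≡ (x ⊃ y)) ⊃ (y ≡ (x ⊃ x))) ≡ (y ⊃ (x ⊃ y)))) = 1 ≡ 2/3 = 2/3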